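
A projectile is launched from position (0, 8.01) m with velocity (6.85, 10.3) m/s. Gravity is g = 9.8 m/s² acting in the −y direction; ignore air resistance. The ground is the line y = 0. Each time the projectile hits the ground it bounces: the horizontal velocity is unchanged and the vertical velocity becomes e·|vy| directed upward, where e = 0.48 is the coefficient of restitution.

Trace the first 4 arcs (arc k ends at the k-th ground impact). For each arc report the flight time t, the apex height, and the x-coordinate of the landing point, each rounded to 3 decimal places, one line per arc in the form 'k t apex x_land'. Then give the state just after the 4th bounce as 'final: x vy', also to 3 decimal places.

Arc 1: start y=8.010, vy=10.300 → t=2.706, apex=13.423, x_land=18.537, impact vy=-16.220
  bounce: vy ← 0.48·16.220 = 7.786
Arc 2: start y=0.000, vy=7.786 → t=1.589, apex=3.093, x_land=29.421, impact vy=-7.786
  bounce: vy ← 0.48·7.786 = 3.737
Arc 3: start y=0.000, vy=3.737 → t=0.763, apex=0.713, x_land=34.645, impact vy=-3.737
  bounce: vy ← 0.48·3.737 = 1.794
Arc 4: start y=0.000, vy=1.794 → t=0.366, apex=0.164, x_land=37.153, impact vy=-1.794
  bounce: vy ← 0.48·1.794 = 0.861

1 2.706 13.423 18.537
2 1.589 3.093 29.421
3 0.763 0.713 34.645
4 0.366 0.164 37.153
final: 37.153 0.861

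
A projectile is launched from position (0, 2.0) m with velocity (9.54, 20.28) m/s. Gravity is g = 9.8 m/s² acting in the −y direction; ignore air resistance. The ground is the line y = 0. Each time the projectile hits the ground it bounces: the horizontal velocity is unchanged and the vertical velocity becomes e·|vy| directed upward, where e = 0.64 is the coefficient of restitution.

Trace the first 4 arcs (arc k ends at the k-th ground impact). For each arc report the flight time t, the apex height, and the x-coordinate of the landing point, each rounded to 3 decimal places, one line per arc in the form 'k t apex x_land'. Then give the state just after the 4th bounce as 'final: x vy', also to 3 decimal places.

1 4.235 22.984 40.403
2 2.772 9.414 66.850
3 1.774 3.856 83.776
4 1.135 1.579 94.608
final: 94.608 3.561

Arc 1: start y=2.000, vy=20.280 → t=4.235, apex=22.984, x_land=40.403, impact vy=-21.224
  bounce: vy ← 0.64·21.224 = 13.584
Arc 2: start y=0.000, vy=13.584 → t=2.772, apex=9.414, x_land=66.850, impact vy=-13.584
  bounce: vy ← 0.64·13.584 = 8.694
Arc 3: start y=0.000, vy=8.694 → t=1.774, apex=3.856, x_land=83.776, impact vy=-8.694
  bounce: vy ← 0.64·8.694 = 5.564
Arc 4: start y=0.000, vy=5.564 → t=1.135, apex=1.579, x_land=94.608, impact vy=-5.564
  bounce: vy ← 0.64·5.564 = 3.561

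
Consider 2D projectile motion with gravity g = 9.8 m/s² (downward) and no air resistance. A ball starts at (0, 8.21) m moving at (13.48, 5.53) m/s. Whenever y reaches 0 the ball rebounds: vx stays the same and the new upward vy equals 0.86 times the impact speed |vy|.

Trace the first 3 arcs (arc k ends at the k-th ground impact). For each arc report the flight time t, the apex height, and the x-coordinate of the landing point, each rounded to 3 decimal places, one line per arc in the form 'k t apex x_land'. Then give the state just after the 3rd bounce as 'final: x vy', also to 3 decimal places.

Arc 1: start y=8.210, vy=5.530 → t=1.976, apex=9.770, x_land=26.641, impact vy=-13.838
  bounce: vy ← 0.86·13.838 = 11.901
Arc 2: start y=0.000, vy=11.901 → t=2.429, apex=7.226, x_land=59.381, impact vy=-11.901
  bounce: vy ← 0.86·11.901 = 10.235
Arc 3: start y=0.000, vy=10.235 → t=2.089, apex=5.344, x_land=87.537, impact vy=-10.235
  bounce: vy ← 0.86·10.235 = 8.802

1 1.976 9.770 26.641
2 2.429 7.226 59.381
3 2.089 5.344 87.537
final: 87.537 8.802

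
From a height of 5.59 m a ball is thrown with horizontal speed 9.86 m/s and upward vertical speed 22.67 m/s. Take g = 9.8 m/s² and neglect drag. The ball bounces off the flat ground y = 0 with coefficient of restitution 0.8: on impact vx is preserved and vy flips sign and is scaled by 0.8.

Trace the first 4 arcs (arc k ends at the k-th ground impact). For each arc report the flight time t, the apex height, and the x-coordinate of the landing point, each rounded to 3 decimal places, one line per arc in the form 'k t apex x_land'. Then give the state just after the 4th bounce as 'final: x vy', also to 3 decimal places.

1 4.861 31.811 47.932
2 4.077 20.359 88.128
3 3.261 13.030 120.285
4 2.609 8.339 146.011
final: 146.011 10.228

Arc 1: start y=5.590, vy=22.670 → t=4.861, apex=31.811, x_land=47.932, impact vy=-24.970
  bounce: vy ← 0.8·24.970 = 19.976
Arc 2: start y=0.000, vy=19.976 → t=4.077, apex=20.359, x_land=88.128, impact vy=-19.976
  bounce: vy ← 0.8·19.976 = 15.981
Arc 3: start y=0.000, vy=15.981 → t=3.261, apex=13.030, x_land=120.285, impact vy=-15.981
  bounce: vy ← 0.8·15.981 = 12.785
Arc 4: start y=0.000, vy=12.785 → t=2.609, apex=8.339, x_land=146.011, impact vy=-12.785
  bounce: vy ← 0.8·12.785 = 10.228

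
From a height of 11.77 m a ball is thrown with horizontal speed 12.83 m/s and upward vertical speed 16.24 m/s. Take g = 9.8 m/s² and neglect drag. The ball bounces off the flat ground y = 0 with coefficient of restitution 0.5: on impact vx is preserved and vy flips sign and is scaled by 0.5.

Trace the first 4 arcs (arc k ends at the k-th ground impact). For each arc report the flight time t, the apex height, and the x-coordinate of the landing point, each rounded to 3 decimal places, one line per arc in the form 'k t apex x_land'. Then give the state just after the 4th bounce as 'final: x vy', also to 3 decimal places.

Arc 1: start y=11.770, vy=16.240 → t=3.926, apex=25.226, x_land=50.372, impact vy=-22.236
  bounce: vy ← 0.5·22.236 = 11.118
Arc 2: start y=0.000, vy=11.118 → t=2.269, apex=6.306, x_land=79.483, impact vy=-11.118
  bounce: vy ← 0.5·11.118 = 5.559
Arc 3: start y=0.000, vy=5.559 → t=1.134, apex=1.577, x_land=94.038, impact vy=-5.559
  bounce: vy ← 0.5·5.559 = 2.779
Arc 4: start y=0.000, vy=2.779 → t=0.567, apex=0.394, x_land=101.316, impact vy=-2.779
  bounce: vy ← 0.5·2.779 = 1.390

1 3.926 25.226 50.372
2 2.269 6.306 79.483
3 1.134 1.577 94.038
4 0.567 0.394 101.316
final: 101.316 1.390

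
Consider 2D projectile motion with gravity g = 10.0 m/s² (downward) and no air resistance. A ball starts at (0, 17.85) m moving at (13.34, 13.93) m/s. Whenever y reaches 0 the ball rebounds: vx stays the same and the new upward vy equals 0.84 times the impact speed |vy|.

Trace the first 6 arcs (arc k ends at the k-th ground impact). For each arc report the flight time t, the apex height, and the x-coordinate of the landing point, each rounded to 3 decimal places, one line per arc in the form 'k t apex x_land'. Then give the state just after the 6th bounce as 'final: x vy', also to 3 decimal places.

1 3.740 27.552 49.897
2 3.944 19.441 102.506
3 3.313 13.717 146.698
4 2.783 9.679 183.818
5 2.337 6.830 215.000
6 1.963 4.819 241.192
final: 241.192 8.246

Arc 1: start y=17.850, vy=13.930 → t=3.740, apex=27.552, x_land=49.897, impact vy=-23.474
  bounce: vy ← 0.84·23.474 = 19.718
Arc 2: start y=0.000, vy=19.718 → t=3.944, apex=19.441, x_land=102.506, impact vy=-19.718
  bounce: vy ← 0.84·19.718 = 16.563
Arc 3: start y=0.000, vy=16.563 → t=3.313, apex=13.717, x_land=146.698, impact vy=-16.563
  bounce: vy ← 0.84·16.563 = 13.913
Arc 4: start y=0.000, vy=13.913 → t=2.783, apex=9.679, x_land=183.818, impact vy=-13.913
  bounce: vy ← 0.84·13.913 = 11.687
Arc 5: start y=0.000, vy=11.687 → t=2.337, apex=6.830, x_land=215.000, impact vy=-11.687
  bounce: vy ← 0.84·11.687 = 9.817
Arc 6: start y=0.000, vy=9.817 → t=1.963, apex=4.819, x_land=241.192, impact vy=-9.817
  bounce: vy ← 0.84·9.817 = 8.246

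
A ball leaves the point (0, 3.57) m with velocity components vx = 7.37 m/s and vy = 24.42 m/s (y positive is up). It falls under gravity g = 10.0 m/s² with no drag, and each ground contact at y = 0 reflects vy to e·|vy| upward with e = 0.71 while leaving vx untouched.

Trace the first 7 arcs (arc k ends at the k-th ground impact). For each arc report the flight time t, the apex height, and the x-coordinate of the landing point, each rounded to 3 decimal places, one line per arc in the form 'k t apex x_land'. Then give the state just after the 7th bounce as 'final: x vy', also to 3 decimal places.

Arc 1: start y=3.570, vy=24.420 → t=5.026, apex=33.387, x_land=37.042, impact vy=-25.841
  bounce: vy ← 0.71·25.841 = 18.347
Arc 2: start y=0.000, vy=18.347 → t=3.669, apex=16.830, x_land=64.085, impact vy=-18.347
  bounce: vy ← 0.71·18.347 = 13.026
Arc 3: start y=0.000, vy=13.026 → t=2.605, apex=8.484, x_land=83.286, impact vy=-13.026
  bounce: vy ← 0.71·13.026 = 9.249
Arc 4: start y=0.000, vy=9.249 → t=1.850, apex=4.277, x_land=96.918, impact vy=-9.249
  bounce: vy ← 0.71·9.249 = 6.567
Arc 5: start y=0.000, vy=6.567 → t=1.313, apex=2.156, x_land=106.598, impact vy=-6.567
  bounce: vy ← 0.71·6.567 = 4.662
Arc 6: start y=0.000, vy=4.662 → t=0.932, apex=1.087, x_land=113.470, impact vy=-4.662
  bounce: vy ← 0.71·4.662 = 3.310
Arc 7: start y=0.000, vy=3.310 → t=0.662, apex=0.548, x_land=118.349, impact vy=-3.310
  bounce: vy ← 0.71·3.310 = 2.350

1 5.026 33.387 37.042
2 3.669 16.830 64.085
3 2.605 8.484 83.286
4 1.850 4.277 96.918
5 1.313 2.156 106.598
6 0.932 1.087 113.470
7 0.662 0.548 118.349
final: 118.349 2.350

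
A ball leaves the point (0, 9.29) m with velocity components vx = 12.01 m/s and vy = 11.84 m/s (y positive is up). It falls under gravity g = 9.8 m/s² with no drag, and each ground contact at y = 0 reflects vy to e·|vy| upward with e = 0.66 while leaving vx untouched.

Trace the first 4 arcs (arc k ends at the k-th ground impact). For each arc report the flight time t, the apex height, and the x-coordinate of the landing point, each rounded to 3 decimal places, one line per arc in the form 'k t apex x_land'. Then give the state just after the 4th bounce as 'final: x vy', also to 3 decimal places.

Arc 1: start y=9.290, vy=11.840 → t=3.040, apex=16.442, x_land=36.510, impact vy=-17.952
  bounce: vy ← 0.66·17.952 = 11.848
Arc 2: start y=0.000, vy=11.848 → t=2.418, apex=7.162, x_land=65.551, impact vy=-11.848
  bounce: vy ← 0.66·11.848 = 7.820
Arc 3: start y=0.000, vy=7.820 → t=1.596, apex=3.120, x_land=84.717, impact vy=-7.820
  bounce: vy ← 0.66·7.820 = 5.161
Arc 4: start y=0.000, vy=5.161 → t=1.053, apex=1.359, x_land=97.367, impact vy=-5.161
  bounce: vy ← 0.66·5.161 = 3.406

1 3.040 16.442 36.510
2 2.418 7.162 65.551
3 1.596 3.120 84.717
4 1.053 1.359 97.367
final: 97.367 3.406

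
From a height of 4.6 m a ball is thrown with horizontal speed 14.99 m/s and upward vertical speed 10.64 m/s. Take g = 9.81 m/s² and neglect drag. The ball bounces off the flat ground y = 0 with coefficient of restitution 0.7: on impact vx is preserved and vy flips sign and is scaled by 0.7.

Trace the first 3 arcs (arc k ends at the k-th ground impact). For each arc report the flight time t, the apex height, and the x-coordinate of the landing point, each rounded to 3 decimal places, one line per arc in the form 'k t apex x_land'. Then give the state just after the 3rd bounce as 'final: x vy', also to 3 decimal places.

1 2.539 10.370 38.054
2 2.036 5.081 68.568
3 1.425 2.490 89.928
final: 89.928 4.893

Arc 1: start y=4.600, vy=10.640 → t=2.539, apex=10.370, x_land=38.054, impact vy=-14.264
  bounce: vy ← 0.7·14.264 = 9.985
Arc 2: start y=0.000, vy=9.985 → t=2.036, apex=5.081, x_land=68.568, impact vy=-9.985
  bounce: vy ← 0.7·9.985 = 6.989
Arc 3: start y=0.000, vy=6.989 → t=1.425, apex=2.490, x_land=89.928, impact vy=-6.989
  bounce: vy ← 0.7·6.989 = 4.893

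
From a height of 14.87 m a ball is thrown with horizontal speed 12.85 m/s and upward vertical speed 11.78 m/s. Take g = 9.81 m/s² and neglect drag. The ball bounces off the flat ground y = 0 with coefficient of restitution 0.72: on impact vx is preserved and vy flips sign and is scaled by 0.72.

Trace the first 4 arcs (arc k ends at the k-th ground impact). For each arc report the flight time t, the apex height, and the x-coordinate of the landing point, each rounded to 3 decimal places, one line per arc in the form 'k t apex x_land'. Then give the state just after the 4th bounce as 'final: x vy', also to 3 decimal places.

Arc 1: start y=14.870, vy=11.780 → t=3.316, apex=21.943, x_land=42.609, impact vy=-20.749
  bounce: vy ← 0.72·20.749 = 14.939
Arc 2: start y=0.000, vy=14.939 → t=3.046, apex=11.375, x_land=81.747, impact vy=-14.939
  bounce: vy ← 0.72·14.939 = 10.756
Arc 3: start y=0.000, vy=10.756 → t=2.193, apex=5.897, x_land=109.926, impact vy=-10.756
  bounce: vy ← 0.72·10.756 = 7.744
Arc 4: start y=0.000, vy=7.744 → t=1.579, apex=3.057, x_land=130.214, impact vy=-7.744
  bounce: vy ← 0.72·7.744 = 5.576

1 3.316 21.943 42.609
2 3.046 11.375 81.747
3 2.193 5.897 109.926
4 1.579 3.057 130.214
final: 130.214 5.576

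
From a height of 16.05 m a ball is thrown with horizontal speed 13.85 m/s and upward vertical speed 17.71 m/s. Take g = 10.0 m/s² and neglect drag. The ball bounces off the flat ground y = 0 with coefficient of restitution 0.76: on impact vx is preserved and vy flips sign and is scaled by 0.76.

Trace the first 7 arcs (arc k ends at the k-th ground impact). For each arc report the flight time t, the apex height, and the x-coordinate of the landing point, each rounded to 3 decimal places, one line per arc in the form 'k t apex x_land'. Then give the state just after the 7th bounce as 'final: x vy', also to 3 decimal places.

Arc 1: start y=16.050, vy=17.710 → t=4.290, apex=31.732, x_land=59.419, impact vy=-25.192
  bounce: vy ← 0.76·25.192 = 19.146
Arc 2: start y=0.000, vy=19.146 → t=3.829, apex=18.329, x_land=112.454, impact vy=-19.146
  bounce: vy ← 0.76·19.146 = 14.551
Arc 3: start y=0.000, vy=14.551 → t=2.910, apex=10.587, x_land=152.760, impact vy=-14.551
  bounce: vy ← 0.76·14.551 = 11.059
Arc 4: start y=0.000, vy=11.059 → t=2.212, apex=6.115, x_land=183.393, impact vy=-11.059
  bounce: vy ← 0.76·11.059 = 8.405
Arc 5: start y=0.000, vy=8.405 → t=1.681, apex=3.532, x_land=206.674, impact vy=-8.405
  bounce: vy ← 0.76·8.405 = 6.388
Arc 6: start y=0.000, vy=6.388 → t=1.278, apex=2.040, x_land=224.367, impact vy=-6.388
  bounce: vy ← 0.76·6.388 = 4.855
Arc 7: start y=0.000, vy=4.855 → t=0.971, apex=1.178, x_land=237.814, impact vy=-4.855
  bounce: vy ← 0.76·4.855 = 3.689

1 4.290 31.732 59.419
2 3.829 18.329 112.454
3 2.910 10.587 152.760
4 2.212 6.115 183.393
5 1.681 3.532 206.674
6 1.278 2.040 224.367
7 0.971 1.178 237.814
final: 237.814 3.689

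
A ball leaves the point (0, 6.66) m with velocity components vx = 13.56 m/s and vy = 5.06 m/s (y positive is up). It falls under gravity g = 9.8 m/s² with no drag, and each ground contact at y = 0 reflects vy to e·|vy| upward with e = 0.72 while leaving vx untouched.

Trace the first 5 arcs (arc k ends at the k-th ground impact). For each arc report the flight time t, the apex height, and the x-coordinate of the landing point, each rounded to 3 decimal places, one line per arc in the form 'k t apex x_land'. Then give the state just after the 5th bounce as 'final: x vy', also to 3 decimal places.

Arc 1: start y=6.660, vy=5.060 → t=1.791, apex=7.966, x_land=24.291, impact vy=-12.496
  bounce: vy ← 0.72·12.496 = 8.997
Arc 2: start y=0.000, vy=8.997 → t=1.836, apex=4.130, x_land=49.189, impact vy=-8.997
  bounce: vy ← 0.72·8.997 = 6.478
Arc 3: start y=0.000, vy=6.478 → t=1.322, apex=2.141, x_land=67.115, impact vy=-6.478
  bounce: vy ← 0.72·6.478 = 4.664
Arc 4: start y=0.000, vy=4.664 → t=0.952, apex=1.110, x_land=80.021, impact vy=-4.664
  bounce: vy ← 0.72·4.664 = 3.358
Arc 5: start y=0.000, vy=3.358 → t=0.685, apex=0.575, x_land=89.314, impact vy=-3.358
  bounce: vy ← 0.72·3.358 = 2.418

1 1.791 7.966 24.291
2 1.836 4.130 49.189
3 1.322 2.141 67.115
4 0.952 1.110 80.021
5 0.685 0.575 89.314
final: 89.314 2.418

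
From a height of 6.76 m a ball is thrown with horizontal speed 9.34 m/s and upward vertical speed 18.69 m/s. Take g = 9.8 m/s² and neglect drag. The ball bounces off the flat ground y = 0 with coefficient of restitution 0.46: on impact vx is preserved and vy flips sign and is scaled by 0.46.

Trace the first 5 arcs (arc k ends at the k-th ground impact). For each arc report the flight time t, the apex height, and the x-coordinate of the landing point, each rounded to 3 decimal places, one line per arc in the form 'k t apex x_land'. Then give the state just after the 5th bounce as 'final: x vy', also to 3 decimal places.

Arc 1: start y=6.760, vy=18.690 → t=4.147, apex=24.582, x_land=38.733, impact vy=-21.950
  bounce: vy ← 0.46·21.950 = 10.097
Arc 2: start y=0.000, vy=10.097 → t=2.061, apex=5.202, x_land=57.979, impact vy=-10.097
  bounce: vy ← 0.46·10.097 = 4.645
Arc 3: start y=0.000, vy=4.645 → t=0.948, apex=1.101, x_land=66.832, impact vy=-4.645
  bounce: vy ← 0.46·4.645 = 2.137
Arc 4: start y=0.000, vy=2.137 → t=0.436, apex=0.233, x_land=70.905, impact vy=-2.137
  bounce: vy ← 0.46·2.137 = 0.983
Arc 5: start y=0.000, vy=0.983 → t=0.201, apex=0.049, x_land=72.778, impact vy=-0.983
  bounce: vy ← 0.46·0.983 = 0.452

1 4.147 24.582 38.733
2 2.061 5.202 57.979
3 0.948 1.101 66.832
4 0.436 0.233 70.905
5 0.201 0.049 72.778
final: 72.778 0.452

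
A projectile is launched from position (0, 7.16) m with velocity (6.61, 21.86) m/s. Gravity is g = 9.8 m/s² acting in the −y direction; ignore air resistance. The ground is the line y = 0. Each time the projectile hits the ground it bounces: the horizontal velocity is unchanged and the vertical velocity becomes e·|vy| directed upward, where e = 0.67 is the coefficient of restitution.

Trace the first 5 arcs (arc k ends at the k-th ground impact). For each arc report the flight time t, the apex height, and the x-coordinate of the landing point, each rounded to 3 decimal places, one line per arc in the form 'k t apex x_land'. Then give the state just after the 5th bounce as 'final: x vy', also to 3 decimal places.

1 4.768 31.541 31.515
2 3.400 14.159 53.987
3 2.278 6.356 69.043
4 1.526 2.853 79.131
5 1.023 1.281 85.889
final: 85.889 3.357

Arc 1: start y=7.160, vy=21.860 → t=4.768, apex=31.541, x_land=31.515, impact vy=-24.864
  bounce: vy ← 0.67·24.864 = 16.659
Arc 2: start y=0.000, vy=16.659 → t=3.400, apex=14.159, x_land=53.987, impact vy=-16.659
  bounce: vy ← 0.67·16.659 = 11.161
Arc 3: start y=0.000, vy=11.161 → t=2.278, apex=6.356, x_land=69.043, impact vy=-11.161
  bounce: vy ← 0.67·11.161 = 7.478
Arc 4: start y=0.000, vy=7.478 → t=1.526, apex=2.853, x_land=79.131, impact vy=-7.478
  bounce: vy ← 0.67·7.478 = 5.010
Arc 5: start y=0.000, vy=5.010 → t=1.023, apex=1.281, x_land=85.889, impact vy=-5.010
  bounce: vy ← 0.67·5.010 = 3.357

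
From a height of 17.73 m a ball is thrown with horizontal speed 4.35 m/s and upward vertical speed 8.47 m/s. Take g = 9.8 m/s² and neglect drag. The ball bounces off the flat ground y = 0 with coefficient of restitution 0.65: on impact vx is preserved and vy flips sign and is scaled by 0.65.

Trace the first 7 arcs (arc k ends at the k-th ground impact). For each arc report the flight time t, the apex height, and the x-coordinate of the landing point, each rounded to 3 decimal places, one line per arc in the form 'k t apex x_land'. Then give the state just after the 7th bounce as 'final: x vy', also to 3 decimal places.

Arc 1: start y=17.730, vy=8.470 → t=2.954, apex=21.390, x_land=12.848, impact vy=-20.476
  bounce: vy ← 0.65·20.476 = 13.309
Arc 2: start y=0.000, vy=13.309 → t=2.716, apex=9.037, x_land=24.664, impact vy=-13.309
  bounce: vy ← 0.65·13.309 = 8.651
Arc 3: start y=0.000, vy=8.651 → t=1.765, apex=3.818, x_land=32.343, impact vy=-8.651
  bounce: vy ← 0.65·8.651 = 5.623
Arc 4: start y=0.000, vy=5.623 → t=1.148, apex=1.613, x_land=37.335, impact vy=-5.623
  bounce: vy ← 0.65·5.623 = 3.655
Arc 5: start y=0.000, vy=3.655 → t=0.746, apex=0.682, x_land=40.580, impact vy=-3.655
  bounce: vy ← 0.65·3.655 = 2.376
Arc 6: start y=0.000, vy=2.376 → t=0.485, apex=0.288, x_land=42.689, impact vy=-2.376
  bounce: vy ← 0.65·2.376 = 1.544
Arc 7: start y=0.000, vy=1.544 → t=0.315, apex=0.122, x_land=44.060, impact vy=-1.544
  bounce: vy ← 0.65·1.544 = 1.004

1 2.954 21.390 12.848
2 2.716 9.037 24.664
3 1.765 3.818 32.343
4 1.148 1.613 37.335
5 0.746 0.682 40.580
6 0.485 0.288 42.689
7 0.315 0.122 44.060
final: 44.060 1.004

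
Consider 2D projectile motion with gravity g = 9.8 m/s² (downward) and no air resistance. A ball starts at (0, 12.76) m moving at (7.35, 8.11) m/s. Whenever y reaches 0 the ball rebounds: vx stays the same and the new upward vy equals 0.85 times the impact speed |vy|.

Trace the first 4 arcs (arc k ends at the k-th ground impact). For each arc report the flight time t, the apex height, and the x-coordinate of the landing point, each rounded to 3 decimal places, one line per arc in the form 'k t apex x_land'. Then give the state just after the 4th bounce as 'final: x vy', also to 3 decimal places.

1 2.641 16.116 19.412
2 3.083 11.644 42.072
3 2.621 8.413 61.333
4 2.227 6.078 77.705
final: 77.705 9.277

Arc 1: start y=12.760, vy=8.110 → t=2.641, apex=16.116, x_land=19.412, impact vy=-17.773
  bounce: vy ← 0.85·17.773 = 15.107
Arc 2: start y=0.000, vy=15.107 → t=3.083, apex=11.644, x_land=42.072, impact vy=-15.107
  bounce: vy ← 0.85·15.107 = 12.841
Arc 3: start y=0.000, vy=12.841 → t=2.621, apex=8.413, x_land=61.333, impact vy=-12.841
  bounce: vy ← 0.85·12.841 = 10.915
Arc 4: start y=0.000, vy=10.915 → t=2.227, apex=6.078, x_land=77.705, impact vy=-10.915
  bounce: vy ← 0.85·10.915 = 9.277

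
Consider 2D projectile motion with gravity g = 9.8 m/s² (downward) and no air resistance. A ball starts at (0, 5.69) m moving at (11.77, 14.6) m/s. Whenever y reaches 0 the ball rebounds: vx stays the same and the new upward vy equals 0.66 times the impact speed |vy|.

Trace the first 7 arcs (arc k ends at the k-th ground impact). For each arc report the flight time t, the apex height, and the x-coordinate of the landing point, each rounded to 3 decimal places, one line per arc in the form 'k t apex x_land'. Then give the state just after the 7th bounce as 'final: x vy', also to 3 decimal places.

Arc 1: start y=5.690, vy=14.600 → t=3.328, apex=16.566, x_land=39.176, impact vy=-18.019
  bounce: vy ← 0.66·18.019 = 11.893
Arc 2: start y=0.000, vy=11.893 → t=2.427, apex=7.216, x_land=67.742, impact vy=-11.893
  bounce: vy ← 0.66·11.893 = 7.849
Arc 3: start y=0.000, vy=7.849 → t=1.602, apex=3.143, x_land=86.596, impact vy=-7.849
  bounce: vy ← 0.66·7.849 = 5.180
Arc 4: start y=0.000, vy=5.180 → t=1.057, apex=1.369, x_land=99.040, impact vy=-5.180
  bounce: vy ← 0.66·5.180 = 3.419
Arc 5: start y=0.000, vy=3.419 → t=0.698, apex=0.596, x_land=107.252, impact vy=-3.419
  bounce: vy ← 0.66·3.419 = 2.257
Arc 6: start y=0.000, vy=2.257 → t=0.461, apex=0.260, x_land=112.673, impact vy=-2.257
  bounce: vy ← 0.66·2.257 = 1.489
Arc 7: start y=0.000, vy=1.489 → t=0.304, apex=0.113, x_land=116.250, impact vy=-1.489
  bounce: vy ← 0.66·1.489 = 0.983

1 3.328 16.566 39.176
2 2.427 7.216 67.742
3 1.602 3.143 86.596
4 1.057 1.369 99.040
5 0.698 0.596 107.252
6 0.461 0.260 112.673
7 0.304 0.113 116.250
final: 116.250 0.983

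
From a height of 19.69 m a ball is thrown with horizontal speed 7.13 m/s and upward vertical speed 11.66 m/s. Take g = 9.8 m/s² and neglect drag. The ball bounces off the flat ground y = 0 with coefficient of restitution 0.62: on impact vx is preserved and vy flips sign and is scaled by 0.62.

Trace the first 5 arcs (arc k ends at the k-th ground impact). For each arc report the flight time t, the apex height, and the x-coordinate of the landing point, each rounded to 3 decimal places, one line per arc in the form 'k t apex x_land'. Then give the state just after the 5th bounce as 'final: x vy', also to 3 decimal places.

Arc 1: start y=19.690, vy=11.660 → t=3.521, apex=26.627, x_land=25.104, impact vy=-22.845
  bounce: vy ← 0.62·22.845 = 14.164
Arc 2: start y=0.000, vy=14.164 → t=2.891, apex=10.235, x_land=45.714, impact vy=-14.164
  bounce: vy ← 0.62·14.164 = 8.781
Arc 3: start y=0.000, vy=8.781 → t=1.792, apex=3.934, x_land=58.492, impact vy=-8.781
  bounce: vy ← 0.62·8.781 = 5.445
Arc 4: start y=0.000, vy=5.445 → t=1.111, apex=1.512, x_land=66.414, impact vy=-5.445
  bounce: vy ← 0.62·5.445 = 3.376
Arc 5: start y=0.000, vy=3.376 → t=0.689, apex=0.581, x_land=71.326, impact vy=-3.376
  bounce: vy ← 0.62·3.376 = 2.093

1 3.521 26.627 25.104
2 2.891 10.235 45.714
3 1.792 3.934 58.492
4 1.111 1.512 66.414
5 0.689 0.581 71.326
final: 71.326 2.093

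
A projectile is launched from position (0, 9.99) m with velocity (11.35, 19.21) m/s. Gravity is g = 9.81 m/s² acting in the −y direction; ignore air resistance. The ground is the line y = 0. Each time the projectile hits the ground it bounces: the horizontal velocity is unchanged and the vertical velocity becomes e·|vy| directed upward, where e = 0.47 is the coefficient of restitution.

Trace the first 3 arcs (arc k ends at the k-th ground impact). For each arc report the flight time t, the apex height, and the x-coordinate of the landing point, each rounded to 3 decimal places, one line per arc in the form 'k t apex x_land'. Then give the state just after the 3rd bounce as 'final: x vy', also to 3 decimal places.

1 4.381 28.799 49.727
2 2.278 6.362 75.579
3 1.071 1.405 87.730
final: 87.730 2.468

Arc 1: start y=9.990, vy=19.210 → t=4.381, apex=28.799, x_land=49.727, impact vy=-23.770
  bounce: vy ← 0.47·23.770 = 11.172
Arc 2: start y=0.000, vy=11.172 → t=2.278, apex=6.362, x_land=75.579, impact vy=-11.172
  bounce: vy ← 0.47·11.172 = 5.251
Arc 3: start y=0.000, vy=5.251 → t=1.071, apex=1.405, x_land=87.730, impact vy=-5.251
  bounce: vy ← 0.47·5.251 = 2.468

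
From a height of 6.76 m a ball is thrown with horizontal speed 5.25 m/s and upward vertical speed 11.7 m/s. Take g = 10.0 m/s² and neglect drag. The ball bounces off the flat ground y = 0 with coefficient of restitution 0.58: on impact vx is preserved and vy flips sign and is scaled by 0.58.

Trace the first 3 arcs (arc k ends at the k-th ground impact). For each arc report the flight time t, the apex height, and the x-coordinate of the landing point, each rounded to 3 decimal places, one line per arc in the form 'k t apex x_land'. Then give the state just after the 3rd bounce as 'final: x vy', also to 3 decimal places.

Arc 1: start y=6.760, vy=11.700 → t=2.820, apex=13.604, x_land=14.802, impact vy=-16.495
  bounce: vy ← 0.58·16.495 = 9.567
Arc 2: start y=0.000, vy=9.567 → t=1.913, apex=4.577, x_land=24.848, impact vy=-9.567
  bounce: vy ← 0.58·9.567 = 5.549
Arc 3: start y=0.000, vy=5.549 → t=1.110, apex=1.540, x_land=30.674, impact vy=-5.549
  bounce: vy ← 0.58·5.549 = 3.218

1 2.820 13.604 14.802
2 1.913 4.577 24.848
3 1.110 1.540 30.674
final: 30.674 3.218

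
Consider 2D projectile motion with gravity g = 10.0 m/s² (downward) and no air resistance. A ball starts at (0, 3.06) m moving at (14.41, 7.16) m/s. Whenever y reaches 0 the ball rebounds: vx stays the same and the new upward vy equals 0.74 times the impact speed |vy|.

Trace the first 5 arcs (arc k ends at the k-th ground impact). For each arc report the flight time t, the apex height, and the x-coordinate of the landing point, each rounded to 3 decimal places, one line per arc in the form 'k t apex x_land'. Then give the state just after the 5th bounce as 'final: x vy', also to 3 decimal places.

Arc 1: start y=3.060, vy=7.160 → t=1.776, apex=5.623, x_land=25.599, impact vy=-10.605
  bounce: vy ← 0.74·10.605 = 7.848
Arc 2: start y=0.000, vy=7.848 → t=1.570, apex=3.079, x_land=48.216, impact vy=-7.848
  bounce: vy ← 0.74·7.848 = 5.807
Arc 3: start y=0.000, vy=5.807 → t=1.161, apex=1.686, x_land=64.953, impact vy=-5.807
  bounce: vy ← 0.74·5.807 = 4.297
Arc 4: start y=0.000, vy=4.297 → t=0.859, apex=0.923, x_land=77.338, impact vy=-4.297
  bounce: vy ← 0.74·4.297 = 3.180
Arc 5: start y=0.000, vy=3.180 → t=0.636, apex=0.506, x_land=86.503, impact vy=-3.180
  bounce: vy ← 0.74·3.180 = 2.353

1 1.776 5.623 25.599
2 1.570 3.079 48.216
3 1.161 1.686 64.953
4 0.859 0.923 77.338
5 0.636 0.506 86.503
final: 86.503 2.353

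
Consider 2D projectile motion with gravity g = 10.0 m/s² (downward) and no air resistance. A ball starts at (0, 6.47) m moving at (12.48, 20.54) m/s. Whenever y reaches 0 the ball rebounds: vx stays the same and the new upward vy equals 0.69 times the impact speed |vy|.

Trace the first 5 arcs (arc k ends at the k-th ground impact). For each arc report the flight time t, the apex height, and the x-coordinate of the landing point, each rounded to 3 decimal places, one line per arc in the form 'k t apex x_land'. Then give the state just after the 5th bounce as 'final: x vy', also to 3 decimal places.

Arc 1: start y=6.470, vy=20.540 → t=4.402, apex=27.565, x_land=54.936, impact vy=-23.480
  bounce: vy ← 0.69·23.480 = 16.201
Arc 2: start y=0.000, vy=16.201 → t=3.240, apex=13.123, x_land=95.374, impact vy=-16.201
  bounce: vy ← 0.69·16.201 = 11.179
Arc 3: start y=0.000, vy=11.179 → t=2.236, apex=6.248, x_land=123.276, impact vy=-11.179
  bounce: vy ← 0.69·11.179 = 7.713
Arc 4: start y=0.000, vy=7.713 → t=1.543, apex=2.975, x_land=142.528, impact vy=-7.713
  bounce: vy ← 0.69·7.713 = 5.322
Arc 5: start y=0.000, vy=5.322 → t=1.064, apex=1.416, x_land=155.812, impact vy=-5.322
  bounce: vy ← 0.69·5.322 = 3.672

1 4.402 27.565 54.936
2 3.240 13.123 95.374
3 2.236 6.248 123.276
4 1.543 2.975 142.528
5 1.064 1.416 155.812
final: 155.812 3.672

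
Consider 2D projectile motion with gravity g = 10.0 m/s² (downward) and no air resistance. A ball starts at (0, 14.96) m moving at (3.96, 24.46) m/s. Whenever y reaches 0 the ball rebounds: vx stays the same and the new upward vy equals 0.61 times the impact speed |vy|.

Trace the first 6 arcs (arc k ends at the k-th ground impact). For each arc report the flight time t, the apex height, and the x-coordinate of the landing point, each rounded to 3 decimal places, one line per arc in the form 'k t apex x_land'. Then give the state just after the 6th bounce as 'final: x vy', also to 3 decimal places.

Arc 1: start y=14.960, vy=24.460 → t=5.442, apex=44.875, x_land=21.550, impact vy=-29.958
  bounce: vy ← 0.61·29.958 = 18.274
Arc 2: start y=0.000, vy=18.274 → t=3.655, apex=16.698, x_land=36.023, impact vy=-18.274
  bounce: vy ← 0.61·18.274 = 11.147
Arc 3: start y=0.000, vy=11.147 → t=2.229, apex=6.213, x_land=44.852, impact vy=-11.147
  bounce: vy ← 0.61·11.147 = 6.800
Arc 4: start y=0.000, vy=6.800 → t=1.360, apex=2.312, x_land=50.237, impact vy=-6.800
  bounce: vy ← 0.61·6.800 = 4.148
Arc 5: start y=0.000, vy=4.148 → t=0.830, apex=0.860, x_land=53.522, impact vy=-4.148
  bounce: vy ← 0.61·4.148 = 2.530
Arc 6: start y=0.000, vy=2.530 → t=0.506, apex=0.320, x_land=55.526, impact vy=-2.530
  bounce: vy ← 0.61·2.530 = 1.543

1 5.442 44.875 21.550
2 3.655 16.698 36.023
3 2.229 6.213 44.852
4 1.360 2.312 50.237
5 0.830 0.860 53.522
6 0.506 0.320 55.526
final: 55.526 1.543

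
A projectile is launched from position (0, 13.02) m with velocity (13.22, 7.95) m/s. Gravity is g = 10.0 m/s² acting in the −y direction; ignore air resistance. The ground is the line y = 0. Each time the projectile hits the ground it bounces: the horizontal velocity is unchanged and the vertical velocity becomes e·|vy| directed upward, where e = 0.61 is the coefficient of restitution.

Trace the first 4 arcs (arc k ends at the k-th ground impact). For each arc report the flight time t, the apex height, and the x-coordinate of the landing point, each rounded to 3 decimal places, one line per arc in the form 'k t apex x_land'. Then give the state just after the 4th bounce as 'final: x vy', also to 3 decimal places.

Arc 1: start y=13.020, vy=7.950 → t=2.594, apex=16.180, x_land=34.291, impact vy=-17.989
  bounce: vy ← 0.61·17.989 = 10.973
Arc 2: start y=0.000, vy=10.973 → t=2.195, apex=6.021, x_land=63.305, impact vy=-10.973
  bounce: vy ← 0.61·10.973 = 6.694
Arc 3: start y=0.000, vy=6.694 → t=1.339, apex=2.240, x_land=81.003, impact vy=-6.694
  bounce: vy ← 0.61·6.694 = 4.083
Arc 4: start y=0.000, vy=4.083 → t=0.817, apex=0.834, x_land=91.799, impact vy=-4.083
  bounce: vy ← 0.61·4.083 = 2.491

1 2.594 16.180 34.291
2 2.195 6.021 63.305
3 1.339 2.240 81.003
4 0.817 0.834 91.799
final: 91.799 2.491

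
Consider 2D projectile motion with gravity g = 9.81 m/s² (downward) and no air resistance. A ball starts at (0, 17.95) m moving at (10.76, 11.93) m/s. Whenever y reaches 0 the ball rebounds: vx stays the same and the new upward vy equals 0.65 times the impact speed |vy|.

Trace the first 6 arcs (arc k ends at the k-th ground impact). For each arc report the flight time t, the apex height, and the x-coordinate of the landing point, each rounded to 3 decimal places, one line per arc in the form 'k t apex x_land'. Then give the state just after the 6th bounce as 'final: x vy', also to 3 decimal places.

Arc 1: start y=17.950, vy=11.930 → t=3.483, apex=25.204, x_land=37.476, impact vy=-22.237
  bounce: vy ← 0.65·22.237 = 14.454
Arc 2: start y=0.000, vy=14.454 → t=2.947, apex=10.649, x_land=69.184, impact vy=-14.454
  bounce: vy ← 0.65·14.454 = 9.395
Arc 3: start y=0.000, vy=9.395 → t=1.915, apex=4.499, x_land=89.795, impact vy=-9.395
  bounce: vy ← 0.65·9.395 = 6.107
Arc 4: start y=0.000, vy=6.107 → t=1.245, apex=1.901, x_land=103.191, impact vy=-6.107
  bounce: vy ← 0.65·6.107 = 3.970
Arc 5: start y=0.000, vy=3.970 → t=0.809, apex=0.803, x_land=111.899, impact vy=-3.970
  bounce: vy ← 0.65·3.970 = 2.580
Arc 6: start y=0.000, vy=2.580 → t=0.526, apex=0.339, x_land=117.559, impact vy=-2.580
  bounce: vy ← 0.65·2.580 = 1.677

1 3.483 25.204 37.476
2 2.947 10.649 69.184
3 1.915 4.499 89.795
4 1.245 1.901 103.191
5 0.809 0.803 111.899
6 0.526 0.339 117.559
final: 117.559 1.677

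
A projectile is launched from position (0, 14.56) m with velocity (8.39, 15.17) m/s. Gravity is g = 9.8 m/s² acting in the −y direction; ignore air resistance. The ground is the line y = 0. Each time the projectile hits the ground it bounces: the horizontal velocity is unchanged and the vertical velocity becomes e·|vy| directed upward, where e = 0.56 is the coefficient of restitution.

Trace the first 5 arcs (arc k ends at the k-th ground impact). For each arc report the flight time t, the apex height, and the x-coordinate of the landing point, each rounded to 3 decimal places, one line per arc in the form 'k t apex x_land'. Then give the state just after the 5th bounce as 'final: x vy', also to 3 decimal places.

Arc 1: start y=14.560, vy=15.170 → t=3.865, apex=26.301, x_land=32.425, impact vy=-22.705
  bounce: vy ← 0.56·22.705 = 12.715
Arc 2: start y=0.000, vy=12.715 → t=2.595, apex=8.248, x_land=54.196, impact vy=-12.715
  bounce: vy ← 0.56·12.715 = 7.120
Arc 3: start y=0.000, vy=7.120 → t=1.453, apex=2.587, x_land=66.388, impact vy=-7.120
  bounce: vy ← 0.56·7.120 = 3.987
Arc 4: start y=0.000, vy=3.987 → t=0.814, apex=0.811, x_land=73.215, impact vy=-3.987
  bounce: vy ← 0.56·3.987 = 2.233
Arc 5: start y=0.000, vy=2.233 → t=0.456, apex=0.254, x_land=77.038, impact vy=-2.233
  bounce: vy ← 0.56·2.233 = 1.250

1 3.865 26.301 32.425
2 2.595 8.248 54.196
3 1.453 2.587 66.388
4 0.814 0.811 73.215
5 0.456 0.254 77.038
final: 77.038 1.250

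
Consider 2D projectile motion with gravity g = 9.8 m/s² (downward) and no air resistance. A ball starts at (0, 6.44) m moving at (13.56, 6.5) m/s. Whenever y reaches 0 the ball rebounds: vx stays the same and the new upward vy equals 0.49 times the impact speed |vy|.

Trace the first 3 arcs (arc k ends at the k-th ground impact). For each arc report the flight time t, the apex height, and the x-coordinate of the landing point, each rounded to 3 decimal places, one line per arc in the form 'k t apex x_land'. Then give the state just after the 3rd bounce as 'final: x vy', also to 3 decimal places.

Arc 1: start y=6.440, vy=6.500 → t=1.988, apex=8.596, x_land=26.954, impact vy=-12.980
  bounce: vy ← 0.49·12.980 = 6.360
Arc 2: start y=0.000, vy=6.360 → t=1.298, apex=2.064, x_land=44.554, impact vy=-6.360
  bounce: vy ← 0.49·6.360 = 3.116
Arc 3: start y=0.000, vy=3.116 → t=0.636, apex=0.496, x_land=53.178, impact vy=-3.116
  bounce: vy ← 0.49·3.116 = 1.527

1 1.988 8.596 26.954
2 1.298 2.064 44.554
3 0.636 0.496 53.178
final: 53.178 1.527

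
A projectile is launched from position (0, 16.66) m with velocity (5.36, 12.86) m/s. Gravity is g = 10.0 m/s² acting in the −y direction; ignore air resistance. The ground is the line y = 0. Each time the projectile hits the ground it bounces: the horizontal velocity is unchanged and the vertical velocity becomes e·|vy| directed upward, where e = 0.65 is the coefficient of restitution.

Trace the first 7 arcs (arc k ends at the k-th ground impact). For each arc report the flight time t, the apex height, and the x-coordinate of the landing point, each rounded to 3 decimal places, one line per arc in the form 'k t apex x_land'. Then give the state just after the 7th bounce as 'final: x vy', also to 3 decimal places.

Arc 1: start y=16.660, vy=12.860 → t=3.519, apex=24.929, x_land=18.861, impact vy=-22.329
  bounce: vy ← 0.65·22.329 = 14.514
Arc 2: start y=0.000, vy=14.514 → t=2.903, apex=10.532, x_land=34.420, impact vy=-14.514
  bounce: vy ← 0.65·14.514 = 9.434
Arc 3: start y=0.000, vy=9.434 → t=1.887, apex=4.450, x_land=44.533, impact vy=-9.434
  bounce: vy ← 0.65·9.434 = 6.132
Arc 4: start y=0.000, vy=6.132 → t=1.226, apex=1.880, x_land=51.107, impact vy=-6.132
  bounce: vy ← 0.65·6.132 = 3.986
Arc 5: start y=0.000, vy=3.986 → t=0.797, apex=0.794, x_land=55.380, impact vy=-3.986
  bounce: vy ← 0.65·3.986 = 2.591
Arc 6: start y=0.000, vy=2.591 → t=0.518, apex=0.336, x_land=58.157, impact vy=-2.591
  bounce: vy ← 0.65·2.591 = 1.684
Arc 7: start y=0.000, vy=1.684 → t=0.337, apex=0.142, x_land=59.962, impact vy=-1.684
  bounce: vy ← 0.65·1.684 = 1.095

1 3.519 24.929 18.861
2 2.903 10.532 34.420
3 1.887 4.450 44.533
4 1.226 1.880 51.107
5 0.797 0.794 55.380
6 0.518 0.336 58.157
7 0.337 0.142 59.962
final: 59.962 1.095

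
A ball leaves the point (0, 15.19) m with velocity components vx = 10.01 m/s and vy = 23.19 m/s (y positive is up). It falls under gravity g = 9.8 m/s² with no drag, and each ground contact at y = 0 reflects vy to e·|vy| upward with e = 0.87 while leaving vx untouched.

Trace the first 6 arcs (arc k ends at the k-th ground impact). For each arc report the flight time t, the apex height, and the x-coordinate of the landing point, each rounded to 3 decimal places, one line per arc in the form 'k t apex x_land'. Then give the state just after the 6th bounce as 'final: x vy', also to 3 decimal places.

Arc 1: start y=15.190, vy=23.190 → t=5.316, apex=42.628, x_land=53.211, impact vy=-28.905
  bounce: vy ← 0.87·28.905 = 25.147
Arc 2: start y=0.000, vy=25.147 → t=5.132, apex=32.265, x_land=104.584, impact vy=-25.147
  bounce: vy ← 0.87·25.147 = 21.878
Arc 3: start y=0.000, vy=21.878 → t=4.465, apex=24.421, x_land=149.278, impact vy=-21.878
  bounce: vy ← 0.87·21.878 = 19.034
Arc 4: start y=0.000, vy=19.034 → t=3.884, apex=18.484, x_land=188.162, impact vy=-19.034
  bounce: vy ← 0.87·19.034 = 16.560
Arc 5: start y=0.000, vy=16.560 → t=3.380, apex=13.991, x_land=221.991, impact vy=-16.560
  bounce: vy ← 0.87·16.560 = 14.407
Arc 6: start y=0.000, vy=14.407 → t=2.940, apex=10.590, x_land=251.422, impact vy=-14.407
  bounce: vy ← 0.87·14.407 = 12.534

1 5.316 42.628 53.211
2 5.132 32.265 104.584
3 4.465 24.421 149.278
4 3.884 18.484 188.162
5 3.380 13.991 221.991
6 2.940 10.590 251.422
final: 251.422 12.534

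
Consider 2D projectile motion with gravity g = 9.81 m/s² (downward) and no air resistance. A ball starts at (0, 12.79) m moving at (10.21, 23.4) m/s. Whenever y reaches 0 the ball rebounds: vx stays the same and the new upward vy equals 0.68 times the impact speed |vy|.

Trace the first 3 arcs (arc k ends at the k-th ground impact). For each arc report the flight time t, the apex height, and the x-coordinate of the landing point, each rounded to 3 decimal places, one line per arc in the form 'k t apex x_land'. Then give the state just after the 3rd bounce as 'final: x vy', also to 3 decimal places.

1 5.266 40.698 53.764
2 3.917 18.819 93.762
3 2.664 8.702 120.960
final: 120.960 8.885

Arc 1: start y=12.790, vy=23.400 → t=5.266, apex=40.698, x_land=53.764, impact vy=-28.258
  bounce: vy ← 0.68·28.258 = 19.215
Arc 2: start y=0.000, vy=19.215 → t=3.917, apex=18.819, x_land=93.762, impact vy=-19.215
  bounce: vy ← 0.68·19.215 = 13.066
Arc 3: start y=0.000, vy=13.066 → t=2.664, apex=8.702, x_land=120.960, impact vy=-13.066
  bounce: vy ← 0.68·13.066 = 8.885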